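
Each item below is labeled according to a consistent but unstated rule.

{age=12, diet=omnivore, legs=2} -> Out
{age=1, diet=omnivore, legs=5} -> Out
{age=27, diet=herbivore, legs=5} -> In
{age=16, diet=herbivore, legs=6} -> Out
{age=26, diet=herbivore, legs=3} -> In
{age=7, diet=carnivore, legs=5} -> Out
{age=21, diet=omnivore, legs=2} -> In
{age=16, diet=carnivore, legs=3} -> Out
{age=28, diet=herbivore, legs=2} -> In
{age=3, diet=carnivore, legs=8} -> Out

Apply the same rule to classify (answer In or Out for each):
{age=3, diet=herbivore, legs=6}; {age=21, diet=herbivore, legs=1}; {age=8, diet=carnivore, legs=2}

Out, In, Out

The rule appears to be: age ≥ 21.
{age=3, diet=herbivore, legs=6}: Out (age = 3). {age=21, diet=herbivore, legs=1}: In (age = 21). {age=8, diet=carnivore, legs=2}: Out (age = 8).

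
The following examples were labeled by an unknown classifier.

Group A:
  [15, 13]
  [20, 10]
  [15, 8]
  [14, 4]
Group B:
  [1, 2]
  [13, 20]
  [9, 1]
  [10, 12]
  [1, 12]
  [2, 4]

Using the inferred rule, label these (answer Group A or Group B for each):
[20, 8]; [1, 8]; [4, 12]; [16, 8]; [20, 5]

The classifier is using: first ≥ 14.
[20, 8]: first 20, matches → Group A. [1, 8]: first 1, fails this test → Group B. [4, 12]: first 4, fails this test → Group B. [16, 8]: first 16, matches → Group A. [20, 5]: first 20, matches → Group A.

Group A, Group B, Group B, Group A, Group A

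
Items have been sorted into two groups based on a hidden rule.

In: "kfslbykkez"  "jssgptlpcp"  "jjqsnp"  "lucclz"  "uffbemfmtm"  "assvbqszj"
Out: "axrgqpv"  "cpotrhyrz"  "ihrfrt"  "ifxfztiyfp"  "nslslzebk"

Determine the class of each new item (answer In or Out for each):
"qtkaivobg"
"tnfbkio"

Out, Out

'In' ⟺ has a double letter.
"qtkaivobg": Out (no doubled letter).
"tnfbkio": Out (no doubled letter).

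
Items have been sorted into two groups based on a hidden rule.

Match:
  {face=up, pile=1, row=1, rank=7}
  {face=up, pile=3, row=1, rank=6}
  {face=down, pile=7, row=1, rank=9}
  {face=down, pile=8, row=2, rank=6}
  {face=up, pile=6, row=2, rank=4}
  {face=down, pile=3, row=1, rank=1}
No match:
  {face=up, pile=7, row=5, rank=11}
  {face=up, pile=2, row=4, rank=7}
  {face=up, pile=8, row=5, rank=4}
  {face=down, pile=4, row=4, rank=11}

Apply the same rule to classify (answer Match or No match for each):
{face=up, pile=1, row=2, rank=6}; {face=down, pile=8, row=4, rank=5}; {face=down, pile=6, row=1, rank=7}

Match, No match, Match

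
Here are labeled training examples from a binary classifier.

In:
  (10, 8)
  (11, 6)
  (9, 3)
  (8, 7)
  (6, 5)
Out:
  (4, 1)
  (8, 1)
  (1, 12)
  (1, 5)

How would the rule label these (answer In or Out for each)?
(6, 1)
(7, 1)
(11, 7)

Out, Out, In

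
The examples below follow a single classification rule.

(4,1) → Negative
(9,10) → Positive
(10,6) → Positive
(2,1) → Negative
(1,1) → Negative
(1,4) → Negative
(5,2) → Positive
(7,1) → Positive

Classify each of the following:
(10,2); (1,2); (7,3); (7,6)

Positive, Negative, Positive, Positive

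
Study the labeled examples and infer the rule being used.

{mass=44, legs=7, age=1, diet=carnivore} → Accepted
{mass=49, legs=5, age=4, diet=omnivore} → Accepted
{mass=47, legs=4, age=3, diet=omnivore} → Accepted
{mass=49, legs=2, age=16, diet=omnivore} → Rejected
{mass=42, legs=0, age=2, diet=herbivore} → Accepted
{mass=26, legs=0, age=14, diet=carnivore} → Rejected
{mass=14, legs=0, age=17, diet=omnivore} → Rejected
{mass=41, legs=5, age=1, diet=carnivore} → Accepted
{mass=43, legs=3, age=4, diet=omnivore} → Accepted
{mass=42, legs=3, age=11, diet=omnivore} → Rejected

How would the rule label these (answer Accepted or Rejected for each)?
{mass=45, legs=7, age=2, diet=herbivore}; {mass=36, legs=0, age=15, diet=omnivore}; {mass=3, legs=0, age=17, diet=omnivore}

Accepted, Rejected, Rejected

The simplest hypothesis consistent with all the labels is: age ≤ 4.
{mass=45, legs=7, age=2, diet=herbivore}: age = 2 — satisfies this, so Accepted. {mass=36, legs=0, age=15, diet=omnivore}: age = 15 — does not satisfy this, so Rejected. {mass=3, legs=0, age=17, diet=omnivore}: age = 17 — does not satisfy this, so Rejected.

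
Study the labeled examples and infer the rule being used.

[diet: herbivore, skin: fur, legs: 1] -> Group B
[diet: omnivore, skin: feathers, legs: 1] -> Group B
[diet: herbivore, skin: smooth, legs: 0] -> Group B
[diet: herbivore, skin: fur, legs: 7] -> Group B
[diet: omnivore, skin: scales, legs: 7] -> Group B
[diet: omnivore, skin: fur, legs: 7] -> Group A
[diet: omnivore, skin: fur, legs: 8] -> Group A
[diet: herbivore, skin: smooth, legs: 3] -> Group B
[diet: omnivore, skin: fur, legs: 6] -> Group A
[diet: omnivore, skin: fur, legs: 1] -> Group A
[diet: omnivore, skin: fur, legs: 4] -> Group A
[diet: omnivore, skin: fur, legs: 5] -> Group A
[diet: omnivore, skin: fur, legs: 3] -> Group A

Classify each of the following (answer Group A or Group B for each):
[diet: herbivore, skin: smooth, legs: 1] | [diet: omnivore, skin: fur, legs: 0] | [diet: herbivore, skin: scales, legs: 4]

Group B, Group A, Group B

The simplest hypothesis consistent with all the labels is: skin is fur AND diet is omnivore.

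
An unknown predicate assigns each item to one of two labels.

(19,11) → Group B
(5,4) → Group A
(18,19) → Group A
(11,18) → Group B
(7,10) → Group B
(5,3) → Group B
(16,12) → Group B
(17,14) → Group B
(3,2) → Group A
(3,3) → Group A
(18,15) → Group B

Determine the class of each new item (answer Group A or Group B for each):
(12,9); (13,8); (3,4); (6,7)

Group B, Group B, Group A, Group A

The rule appears to be: |first − second| ≤ 1.
(12,9): |12−9| = 3, does not satisfy this → Group B.
(13,8): |13−8| = 5, does not satisfy this → Group B.
(3,4): |3−4| = 1, matches → Group A.
(6,7): |6−7| = 1, matches → Group A.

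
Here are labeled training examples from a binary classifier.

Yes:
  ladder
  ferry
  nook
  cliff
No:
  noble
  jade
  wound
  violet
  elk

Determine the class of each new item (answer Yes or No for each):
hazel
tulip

One predicate separates the groups cleanly: has a double letter.
hazel → no doubled letter → No. tulip → no doubled letter → No.

No, No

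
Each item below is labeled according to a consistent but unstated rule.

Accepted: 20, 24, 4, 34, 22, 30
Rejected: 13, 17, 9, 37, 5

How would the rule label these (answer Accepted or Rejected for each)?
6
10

Accepted, Accepted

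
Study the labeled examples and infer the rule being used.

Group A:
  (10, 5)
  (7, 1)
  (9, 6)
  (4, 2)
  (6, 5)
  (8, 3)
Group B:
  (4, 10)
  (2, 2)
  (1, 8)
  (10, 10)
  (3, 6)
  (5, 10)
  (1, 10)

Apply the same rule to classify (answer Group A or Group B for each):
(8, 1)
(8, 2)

Group A, Group A

All 'Group A' examples share one property — first > second — and every 'Group B' example lacks it.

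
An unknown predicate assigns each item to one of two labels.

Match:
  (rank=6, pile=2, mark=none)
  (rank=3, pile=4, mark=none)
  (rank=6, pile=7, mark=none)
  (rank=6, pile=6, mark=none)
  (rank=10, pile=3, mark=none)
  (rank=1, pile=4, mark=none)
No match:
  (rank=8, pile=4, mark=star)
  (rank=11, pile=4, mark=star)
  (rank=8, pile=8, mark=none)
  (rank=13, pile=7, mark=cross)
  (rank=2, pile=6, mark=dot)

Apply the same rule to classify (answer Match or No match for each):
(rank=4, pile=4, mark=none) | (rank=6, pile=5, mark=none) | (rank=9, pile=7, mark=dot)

Match, Match, No match

Every 'Match' example satisfies: mark is none AND pile ≤ 7. None of the 'No match' examples do.
(rank=4, pile=4, mark=none): mark is none, pile = 4, fits → Match. (rank=6, pile=5, mark=none): mark is none, pile = 5, fits → Match. (rank=9, pile=7, mark=dot): mark is dot, pile = 7, does not satisfy this → No match.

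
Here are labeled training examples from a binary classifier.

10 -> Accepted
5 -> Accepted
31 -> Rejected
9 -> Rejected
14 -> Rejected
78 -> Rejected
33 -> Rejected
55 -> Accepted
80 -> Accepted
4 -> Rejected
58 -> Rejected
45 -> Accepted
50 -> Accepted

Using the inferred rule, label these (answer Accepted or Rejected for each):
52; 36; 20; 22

Every 'Accepted' example satisfies: multiple of 5. None of the 'Rejected' examples do.
52: 52 = 5·10 + 2 — fails this test, so Rejected.
36: 36 = 5·7 + 1 — fails this test, so Rejected.
20: 20 = 5·4 — matches, so Accepted.
22: 22 = 5·4 + 2 — fails this test, so Rejected.

Rejected, Rejected, Accepted, Rejected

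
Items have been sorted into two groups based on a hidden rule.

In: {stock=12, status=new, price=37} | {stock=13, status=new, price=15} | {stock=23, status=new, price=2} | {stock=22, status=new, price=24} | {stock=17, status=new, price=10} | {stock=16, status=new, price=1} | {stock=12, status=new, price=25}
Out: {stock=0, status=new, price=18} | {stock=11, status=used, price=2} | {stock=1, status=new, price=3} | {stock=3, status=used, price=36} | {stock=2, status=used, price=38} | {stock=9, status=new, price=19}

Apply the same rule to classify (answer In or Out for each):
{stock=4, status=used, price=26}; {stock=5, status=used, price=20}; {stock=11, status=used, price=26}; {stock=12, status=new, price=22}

Out, Out, Out, In

A rule that fits every label: stock ≥ 12 — true of each 'In' example, false of each 'Out' one.
Out: {stock=4, status=used, price=26}, since stock = 4. Out: {stock=5, status=used, price=20}, since stock = 5. Out: {stock=11, status=used, price=26}, since stock = 11. In: {stock=12, status=new, price=22}, since stock = 12.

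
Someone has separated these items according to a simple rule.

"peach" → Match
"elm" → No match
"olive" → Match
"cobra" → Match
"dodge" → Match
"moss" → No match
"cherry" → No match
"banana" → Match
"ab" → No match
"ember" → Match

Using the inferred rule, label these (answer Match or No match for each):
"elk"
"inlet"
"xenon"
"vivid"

No match, Match, Match, Match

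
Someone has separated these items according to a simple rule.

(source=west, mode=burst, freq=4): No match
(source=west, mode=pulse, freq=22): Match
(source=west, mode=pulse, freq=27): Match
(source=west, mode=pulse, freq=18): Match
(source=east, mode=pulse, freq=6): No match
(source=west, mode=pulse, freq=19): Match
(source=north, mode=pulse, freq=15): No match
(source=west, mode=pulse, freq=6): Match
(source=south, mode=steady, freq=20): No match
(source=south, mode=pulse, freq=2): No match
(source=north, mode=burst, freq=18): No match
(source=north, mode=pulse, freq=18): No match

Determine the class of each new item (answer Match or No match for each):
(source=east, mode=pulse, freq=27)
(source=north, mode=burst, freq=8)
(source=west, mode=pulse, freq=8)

One predicate separates the groups cleanly: source is west AND mode is pulse.
(source=east, mode=pulse, freq=27): No match (source is east, mode is pulse). (source=north, mode=burst, freq=8): No match (source is north, mode is burst). (source=west, mode=pulse, freq=8): Match (source is west, mode is pulse).

No match, No match, Match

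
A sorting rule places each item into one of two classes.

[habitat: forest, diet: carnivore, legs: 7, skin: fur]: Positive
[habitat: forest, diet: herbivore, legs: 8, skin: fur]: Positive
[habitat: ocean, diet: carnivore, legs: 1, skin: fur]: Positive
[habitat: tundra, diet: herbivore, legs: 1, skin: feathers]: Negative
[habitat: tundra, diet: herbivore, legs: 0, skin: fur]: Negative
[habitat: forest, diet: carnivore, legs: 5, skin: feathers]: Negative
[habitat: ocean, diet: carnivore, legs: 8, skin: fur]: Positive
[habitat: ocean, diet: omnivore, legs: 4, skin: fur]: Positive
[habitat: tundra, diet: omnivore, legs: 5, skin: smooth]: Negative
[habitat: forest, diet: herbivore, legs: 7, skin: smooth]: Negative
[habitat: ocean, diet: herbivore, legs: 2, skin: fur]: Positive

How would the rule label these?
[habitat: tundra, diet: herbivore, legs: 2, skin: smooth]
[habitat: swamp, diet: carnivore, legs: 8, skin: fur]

Negative, Positive

All 'Positive' examples share one property — skin is fur AND legs ≥ 1 — and every 'Negative' example lacks it.
Negative: [habitat: tundra, diet: herbivore, legs: 2, skin: smooth], since skin is smooth, legs = 2.
Positive: [habitat: swamp, diet: carnivore, legs: 8, skin: fur], since skin is fur, legs = 8.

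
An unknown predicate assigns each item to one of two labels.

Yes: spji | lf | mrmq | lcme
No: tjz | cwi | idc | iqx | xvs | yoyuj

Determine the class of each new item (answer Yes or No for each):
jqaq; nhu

Yes, No

Every 'Yes' example satisfies: even length. None of the 'No' examples do.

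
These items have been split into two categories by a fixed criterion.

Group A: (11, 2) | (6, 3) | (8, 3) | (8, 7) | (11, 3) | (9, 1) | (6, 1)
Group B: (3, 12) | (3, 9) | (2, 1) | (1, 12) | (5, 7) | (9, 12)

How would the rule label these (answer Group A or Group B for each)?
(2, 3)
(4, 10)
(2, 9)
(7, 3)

One predicate separates the groups cleanly: first > second AND sum ≥ 7.
(2, 3): Group B (2 < 3, 2+3 = 5). (4, 10): Group B (4 < 10, 4+10 = 14). (2, 9): Group B (2 < 9, 2+9 = 11). (7, 3): Group A (7 > 3, 7+3 = 10).

Group B, Group B, Group B, Group A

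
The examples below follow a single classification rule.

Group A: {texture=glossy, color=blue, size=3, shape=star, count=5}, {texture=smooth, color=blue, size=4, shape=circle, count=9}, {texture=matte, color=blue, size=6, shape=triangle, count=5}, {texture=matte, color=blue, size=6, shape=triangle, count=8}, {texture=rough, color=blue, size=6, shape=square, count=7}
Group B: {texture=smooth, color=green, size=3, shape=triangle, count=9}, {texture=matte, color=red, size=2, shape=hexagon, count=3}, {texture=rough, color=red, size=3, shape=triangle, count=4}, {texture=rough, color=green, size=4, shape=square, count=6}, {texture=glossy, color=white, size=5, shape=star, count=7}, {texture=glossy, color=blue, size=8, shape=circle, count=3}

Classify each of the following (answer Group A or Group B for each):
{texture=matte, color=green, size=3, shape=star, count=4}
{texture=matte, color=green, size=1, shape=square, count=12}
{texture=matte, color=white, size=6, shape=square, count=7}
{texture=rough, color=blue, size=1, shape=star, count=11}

Group B, Group B, Group B, Group A

'Group A' ⟺ color is blue AND size ≤ 6.
{texture=matte, color=green, size=3, shape=star, count=4}: color is green, size = 3 — fails this test, so Group B.
{texture=matte, color=green, size=1, shape=square, count=12}: color is green, size = 1 — fails this test, so Group B.
{texture=matte, color=white, size=6, shape=square, count=7}: color is white, size = 6 — fails this test, so Group B.
{texture=rough, color=blue, size=1, shape=star, count=11}: color is blue, size = 1 — matches, so Group A.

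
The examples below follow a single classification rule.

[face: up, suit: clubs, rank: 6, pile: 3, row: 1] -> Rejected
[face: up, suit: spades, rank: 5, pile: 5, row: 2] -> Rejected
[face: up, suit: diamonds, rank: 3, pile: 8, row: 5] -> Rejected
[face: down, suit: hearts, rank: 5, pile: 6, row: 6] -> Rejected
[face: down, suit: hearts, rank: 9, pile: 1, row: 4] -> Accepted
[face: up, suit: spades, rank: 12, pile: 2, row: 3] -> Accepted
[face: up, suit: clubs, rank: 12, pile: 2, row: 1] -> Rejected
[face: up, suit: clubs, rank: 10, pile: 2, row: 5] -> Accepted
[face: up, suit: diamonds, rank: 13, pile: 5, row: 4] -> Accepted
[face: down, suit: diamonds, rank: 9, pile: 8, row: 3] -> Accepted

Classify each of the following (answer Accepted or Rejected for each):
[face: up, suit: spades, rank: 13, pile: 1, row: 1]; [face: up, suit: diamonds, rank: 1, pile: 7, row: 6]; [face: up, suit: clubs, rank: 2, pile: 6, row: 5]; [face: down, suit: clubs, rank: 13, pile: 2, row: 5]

The classifier is using: rank ≥ 6 AND row ≥ 2.
[face: up, suit: spades, rank: 13, pile: 1, row: 1]: Rejected (rank = 13, row = 1).
[face: up, suit: diamonds, rank: 1, pile: 7, row: 6]: Rejected (rank = 1, row = 6).
[face: up, suit: clubs, rank: 2, pile: 6, row: 5]: Rejected (rank = 2, row = 5).
[face: down, suit: clubs, rank: 13, pile: 2, row: 5]: Accepted (rank = 13, row = 5).

Rejected, Rejected, Rejected, Accepted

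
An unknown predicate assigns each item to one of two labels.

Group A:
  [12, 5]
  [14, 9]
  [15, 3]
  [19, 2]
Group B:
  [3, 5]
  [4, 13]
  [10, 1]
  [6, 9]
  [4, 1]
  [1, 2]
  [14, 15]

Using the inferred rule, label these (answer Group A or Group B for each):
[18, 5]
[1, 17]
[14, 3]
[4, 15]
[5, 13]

The pattern is that an item is 'Group A' exactly when: first > second AND sum ≥ 15.
[18, 5] → 18 > 5, 18+5 = 23 → Group A. [1, 17] → 1 < 17, 1+17 = 18 → Group B. [14, 3] → 14 > 3, 14+3 = 17 → Group A. [4, 15] → 4 < 15, 4+15 = 19 → Group B. [5, 13] → 5 < 13, 5+13 = 18 → Group B.

Group A, Group B, Group A, Group B, Group B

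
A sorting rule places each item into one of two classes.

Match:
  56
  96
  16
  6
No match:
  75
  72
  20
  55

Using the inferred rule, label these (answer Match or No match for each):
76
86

Rule: ends in digit 6. This holds for each 'Match' example and fails for each 'No match' one.
76: Match (last digit 6).
86: Match (last digit 6).

Match, Match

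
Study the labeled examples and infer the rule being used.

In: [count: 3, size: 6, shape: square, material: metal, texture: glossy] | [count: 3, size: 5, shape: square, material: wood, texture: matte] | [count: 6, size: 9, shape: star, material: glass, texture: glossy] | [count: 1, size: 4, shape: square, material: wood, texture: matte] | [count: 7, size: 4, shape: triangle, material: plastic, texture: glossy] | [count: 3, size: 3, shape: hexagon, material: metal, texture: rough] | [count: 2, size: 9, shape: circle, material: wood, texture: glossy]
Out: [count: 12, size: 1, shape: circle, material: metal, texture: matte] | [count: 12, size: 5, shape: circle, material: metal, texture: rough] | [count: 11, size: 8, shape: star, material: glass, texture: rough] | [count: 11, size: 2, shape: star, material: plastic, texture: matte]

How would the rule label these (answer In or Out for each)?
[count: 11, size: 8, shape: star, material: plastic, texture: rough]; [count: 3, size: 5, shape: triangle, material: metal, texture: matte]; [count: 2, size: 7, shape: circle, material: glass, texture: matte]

Out, In, In

Every 'In' example satisfies: count ≤ 7. None of the 'Out' examples do.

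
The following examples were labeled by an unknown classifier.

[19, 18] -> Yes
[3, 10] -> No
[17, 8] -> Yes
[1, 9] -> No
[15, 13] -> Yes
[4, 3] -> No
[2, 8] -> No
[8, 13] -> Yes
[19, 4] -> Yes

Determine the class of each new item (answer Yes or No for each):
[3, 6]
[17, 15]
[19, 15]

One predicate separates the groups cleanly: sum ≥ 21.
[3, 6]: 3+6 = 9, fails this test → No. [17, 15]: 17+15 = 32, fits → Yes. [19, 15]: 19+15 = 34, fits → Yes.

No, Yes, Yes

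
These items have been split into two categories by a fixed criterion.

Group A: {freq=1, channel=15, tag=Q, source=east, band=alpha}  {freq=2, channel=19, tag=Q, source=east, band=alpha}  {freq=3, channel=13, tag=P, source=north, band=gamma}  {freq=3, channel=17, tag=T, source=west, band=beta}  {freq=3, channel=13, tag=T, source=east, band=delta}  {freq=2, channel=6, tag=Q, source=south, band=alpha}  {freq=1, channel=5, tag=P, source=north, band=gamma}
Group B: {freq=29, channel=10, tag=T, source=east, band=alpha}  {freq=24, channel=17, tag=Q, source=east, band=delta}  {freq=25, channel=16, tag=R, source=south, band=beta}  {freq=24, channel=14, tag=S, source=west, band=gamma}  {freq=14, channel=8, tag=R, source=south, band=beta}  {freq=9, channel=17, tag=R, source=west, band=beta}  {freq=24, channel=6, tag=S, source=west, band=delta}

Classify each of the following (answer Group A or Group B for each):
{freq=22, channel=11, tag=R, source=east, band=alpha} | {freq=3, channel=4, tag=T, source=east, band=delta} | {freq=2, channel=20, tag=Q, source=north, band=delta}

The rule appears to be: freq ≤ 3.
{freq=22, channel=11, tag=R, source=east, band=alpha} → freq = 22 → Group B. {freq=3, channel=4, tag=T, source=east, band=delta} → freq = 3 → Group A. {freq=2, channel=20, tag=Q, source=north, band=delta} → freq = 2 → Group A.

Group B, Group A, Group A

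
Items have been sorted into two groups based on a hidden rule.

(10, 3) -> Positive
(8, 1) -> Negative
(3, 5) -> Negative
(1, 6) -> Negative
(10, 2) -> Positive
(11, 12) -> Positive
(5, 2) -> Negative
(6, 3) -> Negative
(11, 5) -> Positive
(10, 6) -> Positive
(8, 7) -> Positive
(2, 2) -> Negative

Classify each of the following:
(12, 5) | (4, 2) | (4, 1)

The pattern is that an item is 'Positive' exactly when: sum ≥ 12.
(12, 5) → 12+5 = 17 → Positive.
(4, 2) → 4+2 = 6 → Negative.
(4, 1) → 4+1 = 5 → Negative.

Positive, Negative, Negative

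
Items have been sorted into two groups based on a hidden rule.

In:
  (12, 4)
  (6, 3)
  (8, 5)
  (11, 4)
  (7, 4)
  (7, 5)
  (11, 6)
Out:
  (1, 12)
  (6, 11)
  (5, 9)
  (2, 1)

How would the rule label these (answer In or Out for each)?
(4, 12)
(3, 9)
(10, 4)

Out, Out, In

The common property of the 'In' items is: first > second AND sum ≥ 9. No 'Out' item has it.
(4, 12): 4 < 12, 4+12 = 16 — fails the rule, so Out.
(3, 9): 3 < 9, 3+9 = 12 — fails the rule, so Out.
(10, 4): 10 > 4, 10+4 = 14 — checks out, so In.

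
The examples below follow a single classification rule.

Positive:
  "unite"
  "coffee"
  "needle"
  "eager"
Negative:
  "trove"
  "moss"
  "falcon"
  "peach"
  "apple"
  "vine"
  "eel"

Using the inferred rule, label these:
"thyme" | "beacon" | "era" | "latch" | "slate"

Negative, Positive, Negative, Negative, Negative

The simplest hypothesis consistent with all the labels is: has ≥ 3 vowels.
"thyme": Negative (1 vowel). "beacon": Positive (3 vowels). "era": Negative (2 vowels). "latch": Negative (1 vowel). "slate": Negative (2 vowels).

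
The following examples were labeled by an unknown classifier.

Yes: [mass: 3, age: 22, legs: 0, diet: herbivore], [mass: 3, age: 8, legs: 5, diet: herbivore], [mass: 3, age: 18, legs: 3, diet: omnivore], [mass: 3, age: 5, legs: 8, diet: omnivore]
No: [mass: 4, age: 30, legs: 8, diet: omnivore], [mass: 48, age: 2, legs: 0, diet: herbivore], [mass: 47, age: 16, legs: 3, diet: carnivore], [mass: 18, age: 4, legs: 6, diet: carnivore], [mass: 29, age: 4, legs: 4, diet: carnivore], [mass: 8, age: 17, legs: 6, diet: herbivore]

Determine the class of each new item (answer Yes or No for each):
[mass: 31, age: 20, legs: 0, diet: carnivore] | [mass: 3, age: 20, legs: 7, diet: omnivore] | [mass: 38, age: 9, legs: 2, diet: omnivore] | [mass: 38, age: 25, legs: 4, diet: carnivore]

No, Yes, No, No

Rule: mass = 3. This holds for each 'Yes' example and fails for each 'No' one.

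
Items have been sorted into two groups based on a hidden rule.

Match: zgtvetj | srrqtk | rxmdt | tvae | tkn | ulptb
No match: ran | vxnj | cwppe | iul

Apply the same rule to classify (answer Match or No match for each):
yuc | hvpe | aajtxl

No match, No match, Match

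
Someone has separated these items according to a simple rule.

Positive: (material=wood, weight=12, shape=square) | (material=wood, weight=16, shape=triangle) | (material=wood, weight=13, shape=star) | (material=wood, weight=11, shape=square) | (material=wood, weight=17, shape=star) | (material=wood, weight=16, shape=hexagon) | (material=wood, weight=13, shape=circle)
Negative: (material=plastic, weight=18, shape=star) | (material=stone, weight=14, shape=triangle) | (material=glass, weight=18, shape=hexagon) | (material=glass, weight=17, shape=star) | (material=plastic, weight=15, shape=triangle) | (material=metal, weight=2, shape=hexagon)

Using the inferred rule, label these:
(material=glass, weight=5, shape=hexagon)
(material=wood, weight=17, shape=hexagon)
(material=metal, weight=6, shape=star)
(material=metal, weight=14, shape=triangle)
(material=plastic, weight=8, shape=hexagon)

The simplest hypothesis consistent with all the labels is: material is wood.
(material=glass, weight=5, shape=hexagon): material is glass — does not fit, so Negative. (material=wood, weight=17, shape=hexagon): material is wood — matches, so Positive. (material=metal, weight=6, shape=star): material is metal — does not fit, so Negative. (material=metal, weight=14, shape=triangle): material is metal — does not fit, so Negative. (material=plastic, weight=8, shape=hexagon): material is plastic — does not fit, so Negative.

Negative, Positive, Negative, Negative, Negative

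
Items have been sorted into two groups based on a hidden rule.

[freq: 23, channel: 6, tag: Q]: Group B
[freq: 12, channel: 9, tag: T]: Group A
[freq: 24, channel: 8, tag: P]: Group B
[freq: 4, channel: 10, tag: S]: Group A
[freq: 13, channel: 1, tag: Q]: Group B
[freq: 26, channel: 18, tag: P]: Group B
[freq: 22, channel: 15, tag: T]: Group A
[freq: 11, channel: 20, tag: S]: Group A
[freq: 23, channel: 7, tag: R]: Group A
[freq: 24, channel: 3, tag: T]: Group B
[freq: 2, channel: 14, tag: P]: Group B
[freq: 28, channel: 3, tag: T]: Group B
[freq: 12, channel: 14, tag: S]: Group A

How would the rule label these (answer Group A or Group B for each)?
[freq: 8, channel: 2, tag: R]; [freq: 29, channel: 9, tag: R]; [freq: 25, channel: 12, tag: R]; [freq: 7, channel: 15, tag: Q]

The distinguishing property — tag is not P AND channel ≥ 7 — holds for all the 'Group A' cases and none of the 'Group B' cases.
Group B: [freq: 8, channel: 2, tag: R], since tag is R, channel = 2.
Group A: [freq: 29, channel: 9, tag: R], since tag is R, channel = 9.
Group A: [freq: 25, channel: 12, tag: R], since tag is R, channel = 12.
Group A: [freq: 7, channel: 15, tag: Q], since tag is Q, channel = 15.

Group B, Group A, Group A, Group A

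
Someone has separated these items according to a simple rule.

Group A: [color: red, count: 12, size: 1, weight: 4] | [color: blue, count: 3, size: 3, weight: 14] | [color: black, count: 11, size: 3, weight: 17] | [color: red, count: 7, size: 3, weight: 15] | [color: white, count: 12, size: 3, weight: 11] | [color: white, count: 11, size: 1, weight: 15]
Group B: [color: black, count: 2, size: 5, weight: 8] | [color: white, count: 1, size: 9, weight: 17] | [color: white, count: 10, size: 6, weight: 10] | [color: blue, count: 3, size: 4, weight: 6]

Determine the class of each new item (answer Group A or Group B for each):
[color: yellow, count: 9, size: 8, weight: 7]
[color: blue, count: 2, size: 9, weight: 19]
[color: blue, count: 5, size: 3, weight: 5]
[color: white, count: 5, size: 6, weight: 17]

Group B, Group B, Group A, Group B

All 'Group A' examples share one property — size ≤ 3 — and every 'Group B' example lacks it.
[color: yellow, count: 9, size: 8, weight: 7] → size = 8 → Group B.
[color: blue, count: 2, size: 9, weight: 19] → size = 9 → Group B.
[color: blue, count: 5, size: 3, weight: 5] → size = 3 → Group A.
[color: white, count: 5, size: 6, weight: 17] → size = 6 → Group B.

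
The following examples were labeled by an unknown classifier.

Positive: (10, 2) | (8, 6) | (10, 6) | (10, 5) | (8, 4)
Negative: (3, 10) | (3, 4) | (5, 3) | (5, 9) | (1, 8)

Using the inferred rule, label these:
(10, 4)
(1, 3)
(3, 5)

The distinguishing property — first is even — holds for all the 'Positive' cases and none of the 'Negative' cases.
(10, 4): first 10 — fits, so Positive.
(1, 3): first 1 — fails the rule, so Negative.
(3, 5): first 3 — fails the rule, so Negative.

Positive, Negative, Negative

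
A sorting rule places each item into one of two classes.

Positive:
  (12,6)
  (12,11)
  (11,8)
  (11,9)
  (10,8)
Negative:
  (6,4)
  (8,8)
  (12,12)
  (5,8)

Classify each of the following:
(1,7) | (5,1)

The common property of the 'Positive' items is: first > second AND sum ≥ 13. No 'Negative' item has it.
(1,7): 1 < 7, 1+7 = 8 — lacks this property, so Negative. (5,1): 5 > 1, 5+1 = 6 — lacks this property, so Negative.

Negative, Negative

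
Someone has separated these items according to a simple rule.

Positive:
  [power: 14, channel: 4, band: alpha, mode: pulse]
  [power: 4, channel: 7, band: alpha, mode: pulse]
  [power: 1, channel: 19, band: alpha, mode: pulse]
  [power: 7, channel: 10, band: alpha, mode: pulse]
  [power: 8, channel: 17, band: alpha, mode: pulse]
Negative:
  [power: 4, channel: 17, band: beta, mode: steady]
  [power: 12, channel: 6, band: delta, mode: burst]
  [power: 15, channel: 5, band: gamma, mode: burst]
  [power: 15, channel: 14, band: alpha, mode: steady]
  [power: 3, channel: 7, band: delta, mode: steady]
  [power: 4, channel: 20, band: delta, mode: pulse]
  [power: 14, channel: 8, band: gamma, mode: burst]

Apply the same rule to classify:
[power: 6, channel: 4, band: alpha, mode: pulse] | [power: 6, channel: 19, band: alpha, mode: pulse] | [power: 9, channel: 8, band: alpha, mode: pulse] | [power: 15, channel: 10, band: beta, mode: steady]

Positive, Positive, Positive, Negative

The distinguishing property — mode is pulse AND band is alpha — holds for all the 'Positive' cases and none of the 'Negative' cases.
[power: 6, channel: 4, band: alpha, mode: pulse] — mode is pulse, band is alpha, hence Positive.
[power: 6, channel: 19, band: alpha, mode: pulse] — mode is pulse, band is alpha, hence Positive.
[power: 9, channel: 8, band: alpha, mode: pulse] — mode is pulse, band is alpha, hence Positive.
[power: 15, channel: 10, band: beta, mode: steady] — mode is steady, band is beta, hence Negative.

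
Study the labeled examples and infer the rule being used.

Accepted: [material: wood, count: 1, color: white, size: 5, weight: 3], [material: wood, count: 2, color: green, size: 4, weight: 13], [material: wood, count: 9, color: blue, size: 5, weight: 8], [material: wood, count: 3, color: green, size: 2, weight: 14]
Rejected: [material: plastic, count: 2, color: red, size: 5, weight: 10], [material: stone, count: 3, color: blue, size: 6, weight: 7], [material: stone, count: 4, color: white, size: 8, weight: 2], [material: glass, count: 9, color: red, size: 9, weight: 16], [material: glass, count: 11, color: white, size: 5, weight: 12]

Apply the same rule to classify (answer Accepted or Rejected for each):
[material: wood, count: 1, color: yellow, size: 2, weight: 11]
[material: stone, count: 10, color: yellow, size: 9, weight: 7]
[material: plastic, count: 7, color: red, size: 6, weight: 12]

A rule that fits every label: material is wood — true of each 'Accepted' example, false of each 'Rejected' one.

Accepted, Rejected, Rejected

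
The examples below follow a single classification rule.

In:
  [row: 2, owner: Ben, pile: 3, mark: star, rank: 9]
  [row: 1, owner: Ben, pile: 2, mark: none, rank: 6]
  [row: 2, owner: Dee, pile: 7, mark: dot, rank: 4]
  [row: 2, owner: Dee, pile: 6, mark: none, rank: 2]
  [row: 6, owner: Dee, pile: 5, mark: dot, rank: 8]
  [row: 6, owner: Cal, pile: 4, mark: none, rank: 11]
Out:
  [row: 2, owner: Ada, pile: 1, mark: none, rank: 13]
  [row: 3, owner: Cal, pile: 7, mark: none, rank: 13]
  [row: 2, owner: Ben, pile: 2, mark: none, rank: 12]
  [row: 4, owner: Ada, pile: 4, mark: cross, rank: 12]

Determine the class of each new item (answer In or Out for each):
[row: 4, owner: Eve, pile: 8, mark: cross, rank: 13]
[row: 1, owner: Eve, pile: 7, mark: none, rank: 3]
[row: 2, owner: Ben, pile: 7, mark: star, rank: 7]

Out, In, In

Every 'In' example satisfies: rank ≤ 11. None of the 'Out' examples do.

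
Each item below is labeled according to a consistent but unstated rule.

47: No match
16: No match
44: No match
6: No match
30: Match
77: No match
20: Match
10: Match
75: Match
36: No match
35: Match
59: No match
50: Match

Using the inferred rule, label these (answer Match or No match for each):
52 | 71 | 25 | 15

No match, No match, Match, Match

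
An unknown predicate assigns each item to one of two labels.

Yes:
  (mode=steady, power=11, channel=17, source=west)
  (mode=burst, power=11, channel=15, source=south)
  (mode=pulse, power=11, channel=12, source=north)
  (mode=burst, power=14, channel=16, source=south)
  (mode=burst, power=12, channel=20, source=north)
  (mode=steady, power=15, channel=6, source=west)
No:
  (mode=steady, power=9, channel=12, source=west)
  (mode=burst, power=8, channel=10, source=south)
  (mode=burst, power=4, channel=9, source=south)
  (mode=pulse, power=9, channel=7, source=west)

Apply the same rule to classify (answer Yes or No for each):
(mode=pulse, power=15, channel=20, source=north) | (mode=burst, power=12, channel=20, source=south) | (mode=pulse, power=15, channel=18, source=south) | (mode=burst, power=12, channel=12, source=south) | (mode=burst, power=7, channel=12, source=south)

The classifier is using: power ≥ 11.
(mode=pulse, power=15, channel=20, source=north) → power = 15 → Yes.
(mode=burst, power=12, channel=20, source=south) → power = 12 → Yes.
(mode=pulse, power=15, channel=18, source=south) → power = 15 → Yes.
(mode=burst, power=12, channel=12, source=south) → power = 12 → Yes.
(mode=burst, power=7, channel=12, source=south) → power = 7 → No.

Yes, Yes, Yes, Yes, No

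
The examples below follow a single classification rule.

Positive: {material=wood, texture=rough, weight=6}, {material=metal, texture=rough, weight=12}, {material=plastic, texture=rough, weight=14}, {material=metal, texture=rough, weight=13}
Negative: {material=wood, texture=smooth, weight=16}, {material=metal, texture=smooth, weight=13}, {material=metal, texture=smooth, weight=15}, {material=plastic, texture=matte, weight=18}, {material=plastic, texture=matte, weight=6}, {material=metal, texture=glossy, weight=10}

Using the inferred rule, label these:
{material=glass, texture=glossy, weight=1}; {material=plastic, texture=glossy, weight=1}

The simplest hypothesis consistent with all the labels is: texture is rough.

Negative, Negative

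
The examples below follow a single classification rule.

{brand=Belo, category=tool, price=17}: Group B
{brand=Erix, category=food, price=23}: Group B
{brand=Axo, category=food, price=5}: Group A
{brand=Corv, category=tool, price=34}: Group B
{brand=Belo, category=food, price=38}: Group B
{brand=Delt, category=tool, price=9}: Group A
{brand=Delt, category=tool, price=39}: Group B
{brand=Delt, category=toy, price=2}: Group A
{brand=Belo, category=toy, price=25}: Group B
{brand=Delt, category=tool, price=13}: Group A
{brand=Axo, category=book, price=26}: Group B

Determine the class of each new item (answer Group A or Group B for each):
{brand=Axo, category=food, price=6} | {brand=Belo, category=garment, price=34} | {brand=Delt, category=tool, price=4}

'Group A' ⟺ price ≤ 13.
{brand=Axo, category=food, price=6}: price = 6, has this property → Group A.
{brand=Belo, category=garment, price=34}: price = 34, does not satisfy this → Group B.
{brand=Delt, category=tool, price=4}: price = 4, has this property → Group A.

Group A, Group B, Group A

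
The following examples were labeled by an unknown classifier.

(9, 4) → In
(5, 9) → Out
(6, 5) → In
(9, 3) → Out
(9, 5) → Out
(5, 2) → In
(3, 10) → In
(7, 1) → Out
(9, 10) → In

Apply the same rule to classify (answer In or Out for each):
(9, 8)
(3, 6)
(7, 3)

Rule: sum is odd. This holds for each 'In' example and fails for each 'Out' one.

In, In, Out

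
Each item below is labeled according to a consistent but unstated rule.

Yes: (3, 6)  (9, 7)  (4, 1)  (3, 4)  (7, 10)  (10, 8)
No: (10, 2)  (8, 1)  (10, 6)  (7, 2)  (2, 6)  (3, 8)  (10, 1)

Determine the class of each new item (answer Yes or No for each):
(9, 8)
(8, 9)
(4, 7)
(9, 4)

Rule: |first − second| ≤ 3. This holds for each 'Yes' example and fails for each 'No' one.

Yes, Yes, Yes, No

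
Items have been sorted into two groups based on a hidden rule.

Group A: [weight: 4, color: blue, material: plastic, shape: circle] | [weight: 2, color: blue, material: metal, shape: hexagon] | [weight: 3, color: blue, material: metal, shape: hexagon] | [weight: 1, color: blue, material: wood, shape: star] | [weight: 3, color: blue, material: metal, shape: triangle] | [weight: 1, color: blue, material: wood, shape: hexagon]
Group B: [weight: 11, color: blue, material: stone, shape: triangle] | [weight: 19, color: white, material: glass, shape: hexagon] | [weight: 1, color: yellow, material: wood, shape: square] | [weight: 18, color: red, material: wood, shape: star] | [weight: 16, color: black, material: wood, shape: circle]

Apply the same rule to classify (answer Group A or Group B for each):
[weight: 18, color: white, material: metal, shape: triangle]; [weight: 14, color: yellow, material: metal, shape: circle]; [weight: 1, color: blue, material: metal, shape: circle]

Every 'Group A' example satisfies: color is blue AND weight ≤ 4. None of the 'Group B' examples do.
[weight: 18, color: white, material: metal, shape: triangle]: color is white, weight = 18 — does not fit, so Group B. [weight: 14, color: yellow, material: metal, shape: circle]: color is yellow, weight = 14 — does not fit, so Group B. [weight: 1, color: blue, material: metal, shape: circle]: color is blue, weight = 1 — passes, so Group A.

Group B, Group B, Group A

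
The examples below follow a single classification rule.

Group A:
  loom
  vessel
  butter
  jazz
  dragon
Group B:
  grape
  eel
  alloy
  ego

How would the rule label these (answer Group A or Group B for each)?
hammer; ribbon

Group A, Group A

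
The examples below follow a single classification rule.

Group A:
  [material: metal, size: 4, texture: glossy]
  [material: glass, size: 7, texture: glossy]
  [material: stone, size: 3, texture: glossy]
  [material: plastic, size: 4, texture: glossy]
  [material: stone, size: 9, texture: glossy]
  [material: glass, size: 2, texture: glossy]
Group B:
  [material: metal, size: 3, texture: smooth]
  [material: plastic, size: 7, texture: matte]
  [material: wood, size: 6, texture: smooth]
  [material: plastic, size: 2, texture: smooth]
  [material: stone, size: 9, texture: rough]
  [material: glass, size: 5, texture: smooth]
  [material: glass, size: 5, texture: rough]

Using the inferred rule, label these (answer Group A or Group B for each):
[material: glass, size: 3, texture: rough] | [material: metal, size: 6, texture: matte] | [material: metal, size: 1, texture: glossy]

Group B, Group B, Group A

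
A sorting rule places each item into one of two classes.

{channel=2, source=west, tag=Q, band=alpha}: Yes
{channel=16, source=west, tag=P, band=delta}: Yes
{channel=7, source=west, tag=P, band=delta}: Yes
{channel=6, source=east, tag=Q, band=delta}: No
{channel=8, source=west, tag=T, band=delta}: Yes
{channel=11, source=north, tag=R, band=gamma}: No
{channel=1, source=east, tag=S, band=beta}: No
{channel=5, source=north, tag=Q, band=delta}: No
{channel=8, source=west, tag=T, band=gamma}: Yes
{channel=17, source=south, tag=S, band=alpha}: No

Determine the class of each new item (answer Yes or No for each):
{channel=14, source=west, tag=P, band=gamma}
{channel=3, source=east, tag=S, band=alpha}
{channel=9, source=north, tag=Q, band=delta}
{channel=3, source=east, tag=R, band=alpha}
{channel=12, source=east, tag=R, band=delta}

Yes, No, No, No, No

The distinguishing property — source is west — holds for all the 'Yes' cases and none of the 'No' cases.
{channel=14, source=west, tag=P, band=gamma}: source is west, qualifies → Yes.
{channel=3, source=east, tag=S, band=alpha}: source is east, doesn't qualify → No.
{channel=9, source=north, tag=Q, band=delta}: source is north, doesn't qualify → No.
{channel=3, source=east, tag=R, band=alpha}: source is east, doesn't qualify → No.
{channel=12, source=east, tag=R, band=delta}: source is east, doesn't qualify → No.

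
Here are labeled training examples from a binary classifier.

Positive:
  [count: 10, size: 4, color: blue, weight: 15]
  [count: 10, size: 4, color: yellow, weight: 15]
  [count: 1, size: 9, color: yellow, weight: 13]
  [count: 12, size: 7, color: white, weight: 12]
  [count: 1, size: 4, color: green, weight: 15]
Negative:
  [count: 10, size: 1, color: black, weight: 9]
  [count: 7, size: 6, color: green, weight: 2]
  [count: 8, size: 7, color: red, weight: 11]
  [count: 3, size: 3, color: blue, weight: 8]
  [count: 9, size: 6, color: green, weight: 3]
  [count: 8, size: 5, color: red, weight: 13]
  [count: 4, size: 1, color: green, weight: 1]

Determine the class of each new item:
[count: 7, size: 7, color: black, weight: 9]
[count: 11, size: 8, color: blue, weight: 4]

The common property of the 'Positive' items is: size ≠ 5 AND weight ≥ 12. No 'Negative' item has it.
[count: 7, size: 7, color: black, weight: 9] → size = 7, weight = 9 → Negative.
[count: 11, size: 8, color: blue, weight: 4] → size = 8, weight = 4 → Negative.

Negative, Negative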